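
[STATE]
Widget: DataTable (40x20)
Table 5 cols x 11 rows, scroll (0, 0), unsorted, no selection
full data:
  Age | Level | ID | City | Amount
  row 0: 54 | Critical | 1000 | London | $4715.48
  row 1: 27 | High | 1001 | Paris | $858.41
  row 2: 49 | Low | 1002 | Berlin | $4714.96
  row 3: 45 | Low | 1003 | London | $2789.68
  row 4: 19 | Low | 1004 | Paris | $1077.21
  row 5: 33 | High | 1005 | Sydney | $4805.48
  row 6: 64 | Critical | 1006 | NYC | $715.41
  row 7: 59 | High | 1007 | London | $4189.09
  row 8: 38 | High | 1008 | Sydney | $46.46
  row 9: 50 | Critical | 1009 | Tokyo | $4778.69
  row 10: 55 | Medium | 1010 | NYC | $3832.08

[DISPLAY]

Age│Level   │ID  │City  │Amount         
───┼────────┼────┼──────┼────────       
54 │Critical│1000│London│$4715.48       
27 │High    │1001│Paris │$858.41        
49 │Low     │1002│Berlin│$4714.96       
45 │Low     │1003│London│$2789.68       
19 │Low     │1004│Paris │$1077.21       
33 │High    │1005│Sydney│$4805.48       
64 │Critical│1006│NYC   │$715.41        
59 │High    │1007│London│$4189.09       
38 │High    │1008│Sydney│$46.46         
50 │Critical│1009│Tokyo │$4778.69       
55 │Medium  │1010│NYC   │$3832.08       
                                        
                                        
                                        
                                        
                                        
                                        
                                        


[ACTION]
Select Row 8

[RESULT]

Age│Level   │ID  │City  │Amount         
───┼────────┼────┼──────┼────────       
54 │Critical│1000│London│$4715.48       
27 │High    │1001│Paris │$858.41        
49 │Low     │1002│Berlin│$4714.96       
45 │Low     │1003│London│$2789.68       
19 │Low     │1004│Paris │$1077.21       
33 │High    │1005│Sydney│$4805.48       
64 │Critical│1006│NYC   │$715.41        
59 │High    │1007│London│$4189.09       
>8 │High    │1008│Sydney│$46.46         
50 │Critical│1009│Tokyo │$4778.69       
55 │Medium  │1010│NYC   │$3832.08       
                                        
                                        
                                        
                                        
                                        
                                        
                                        


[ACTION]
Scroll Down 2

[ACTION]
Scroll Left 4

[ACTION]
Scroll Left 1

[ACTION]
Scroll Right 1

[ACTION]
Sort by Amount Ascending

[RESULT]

Age│Level   │ID  │City  │Amount ▲       
───┼────────┼────┼──────┼────────       
38 │High    │1008│Sydney│$46.46         
64 │Critical│1006│NYC   │$715.41        
27 │High    │1001│Paris │$858.41        
19 │Low     │1004│Paris │$1077.21       
45 │Low     │1003│London│$2789.68       
55 │Medium  │1010│NYC   │$3832.08       
59 │High    │1007│London│$4189.09       
49 │Low     │1002│Berlin│$4714.96       
>4 │Critical│1000│London│$4715.48       
50 │Critical│1009│Tokyo │$4778.69       
33 │High    │1005│Sydney│$4805.48       
                                        
                                        
                                        
                                        
                                        
                                        
                                        


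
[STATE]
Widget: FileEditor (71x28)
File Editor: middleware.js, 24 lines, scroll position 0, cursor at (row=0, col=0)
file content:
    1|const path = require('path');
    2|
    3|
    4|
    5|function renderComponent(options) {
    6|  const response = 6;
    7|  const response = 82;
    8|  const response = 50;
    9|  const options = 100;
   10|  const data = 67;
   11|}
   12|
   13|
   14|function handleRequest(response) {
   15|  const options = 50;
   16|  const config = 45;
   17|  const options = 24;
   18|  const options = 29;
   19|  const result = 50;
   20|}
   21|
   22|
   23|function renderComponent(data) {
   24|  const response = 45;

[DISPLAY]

█onst path = require('path');                                         ▲
                                                                      █
                                                                      ░
                                                                      ░
function renderComponent(options) {                                   ░
  const response = 6;                                                 ░
  const response = 82;                                                ░
  const response = 50;                                                ░
  const options = 100;                                                ░
  const data = 67;                                                    ░
}                                                                     ░
                                                                      ░
                                                                      ░
function handleRequest(response) {                                    ░
  const options = 50;                                                 ░
  const config = 45;                                                  ░
  const options = 24;                                                 ░
  const options = 29;                                                 ░
  const result = 50;                                                  ░
}                                                                     ░
                                                                      ░
                                                                      ░
function renderComponent(data) {                                      ░
  const response = 45;                                                ░
                                                                      ░
                                                                      ░
                                                                      ░
                                                                      ▼


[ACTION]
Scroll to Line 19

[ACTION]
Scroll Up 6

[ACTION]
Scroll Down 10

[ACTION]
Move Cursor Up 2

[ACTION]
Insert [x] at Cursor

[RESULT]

x█onst path = require('path');                                        ▲
                                                                      █
                                                                      ░
                                                                      ░
function renderComponent(options) {                                   ░
  const response = 6;                                                 ░
  const response = 82;                                                ░
  const response = 50;                                                ░
  const options = 100;                                                ░
  const data = 67;                                                    ░
}                                                                     ░
                                                                      ░
                                                                      ░
function handleRequest(response) {                                    ░
  const options = 50;                                                 ░
  const config = 45;                                                  ░
  const options = 24;                                                 ░
  const options = 29;                                                 ░
  const result = 50;                                                  ░
}                                                                     ░
                                                                      ░
                                                                      ░
function renderComponent(data) {                                      ░
  const response = 45;                                                ░
                                                                      ░
                                                                      ░
                                                                      ░
                                                                      ▼


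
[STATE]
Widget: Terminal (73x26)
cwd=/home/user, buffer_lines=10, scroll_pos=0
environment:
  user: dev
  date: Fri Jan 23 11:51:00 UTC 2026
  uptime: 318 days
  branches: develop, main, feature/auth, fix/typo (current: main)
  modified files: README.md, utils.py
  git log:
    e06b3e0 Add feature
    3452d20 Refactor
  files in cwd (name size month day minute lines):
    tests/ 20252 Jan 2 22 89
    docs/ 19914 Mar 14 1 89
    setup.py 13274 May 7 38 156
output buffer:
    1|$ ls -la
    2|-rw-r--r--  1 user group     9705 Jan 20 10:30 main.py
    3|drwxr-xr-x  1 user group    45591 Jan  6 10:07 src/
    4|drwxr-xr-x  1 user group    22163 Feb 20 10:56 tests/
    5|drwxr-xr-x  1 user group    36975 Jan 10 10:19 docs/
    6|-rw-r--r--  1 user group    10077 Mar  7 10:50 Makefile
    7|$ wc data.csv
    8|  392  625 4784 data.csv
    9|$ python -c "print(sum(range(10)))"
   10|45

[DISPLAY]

$ ls -la                                                                 
-rw-r--r--  1 user group     9705 Jan 20 10:30 main.py                   
drwxr-xr-x  1 user group    45591 Jan  6 10:07 src/                      
drwxr-xr-x  1 user group    22163 Feb 20 10:56 tests/                    
drwxr-xr-x  1 user group    36975 Jan 10 10:19 docs/                     
-rw-r--r--  1 user group    10077 Mar  7 10:50 Makefile                  
$ wc data.csv                                                            
  392  625 4784 data.csv                                                 
$ python -c "print(sum(range(10)))"                                      
45                                                                       
$ █                                                                      
                                                                         
                                                                         
                                                                         
                                                                         
                                                                         
                                                                         
                                                                         
                                                                         
                                                                         
                                                                         
                                                                         
                                                                         
                                                                         
                                                                         
                                                                         


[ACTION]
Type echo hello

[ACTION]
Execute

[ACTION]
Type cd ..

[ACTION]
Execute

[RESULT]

$ ls -la                                                                 
-rw-r--r--  1 user group     9705 Jan 20 10:30 main.py                   
drwxr-xr-x  1 user group    45591 Jan  6 10:07 src/                      
drwxr-xr-x  1 user group    22163 Feb 20 10:56 tests/                    
drwxr-xr-x  1 user group    36975 Jan 10 10:19 docs/                     
-rw-r--r--  1 user group    10077 Mar  7 10:50 Makefile                  
$ wc data.csv                                                            
  392  625 4784 data.csv                                                 
$ python -c "print(sum(range(10)))"                                      
45                                                                       
$ echo hello                                                             
hello                                                                    
$ cd ..                                                                  
                                                                         
$ █                                                                      
                                                                         
                                                                         
                                                                         
                                                                         
                                                                         
                                                                         
                                                                         
                                                                         
                                                                         
                                                                         
                                                                         


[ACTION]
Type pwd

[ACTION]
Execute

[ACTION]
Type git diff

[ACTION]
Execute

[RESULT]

$ ls -la                                                                 
-rw-r--r--  1 user group     9705 Jan 20 10:30 main.py                   
drwxr-xr-x  1 user group    45591 Jan  6 10:07 src/                      
drwxr-xr-x  1 user group    22163 Feb 20 10:56 tests/                    
drwxr-xr-x  1 user group    36975 Jan 10 10:19 docs/                     
-rw-r--r--  1 user group    10077 Mar  7 10:50 Makefile                  
$ wc data.csv                                                            
  392  625 4784 data.csv                                                 
$ python -c "print(sum(range(10)))"                                      
45                                                                       
$ echo hello                                                             
hello                                                                    
$ cd ..                                                                  
                                                                         
$ pwd                                                                    
/home                                                                    
$ git diff                                                               
diff --git a/main.py b/main.py                                           
--- a/main.py                                                            
+++ b/main.py                                                            
@@ -1,3 +1,4 @@                                                          
+# updated                                                               
 import sys                                                              
$ █                                                                      
                                                                         
                                                                         


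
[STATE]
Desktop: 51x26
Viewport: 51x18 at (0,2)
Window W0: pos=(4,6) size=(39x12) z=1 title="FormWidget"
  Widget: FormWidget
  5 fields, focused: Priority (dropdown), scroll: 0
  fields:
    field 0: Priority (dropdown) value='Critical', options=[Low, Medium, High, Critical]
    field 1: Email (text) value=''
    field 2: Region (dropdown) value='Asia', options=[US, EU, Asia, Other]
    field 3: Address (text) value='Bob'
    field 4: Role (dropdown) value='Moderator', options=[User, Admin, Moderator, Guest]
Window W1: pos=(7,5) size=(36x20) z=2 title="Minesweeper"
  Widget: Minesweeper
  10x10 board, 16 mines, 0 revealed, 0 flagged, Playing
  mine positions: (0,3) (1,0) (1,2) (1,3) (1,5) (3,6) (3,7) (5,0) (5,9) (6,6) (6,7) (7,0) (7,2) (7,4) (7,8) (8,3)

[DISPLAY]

                                                   
                                                   
                                                   
       ┏━━━━━━━━━━━━━━━━━━━━━━━━━━━━━━━━━━┓        
    ┏━━┃ Minesweeper                      ┃        
    ┃ F┠──────────────────────────────────┨        
    ┠──┃■■■■■■■■■■                        ┃        
    ┃> ┃■■■■■■■■■■                        ┃        
    ┃  ┃■■■■■■■■■■                        ┃        
    ┃  ┃■■■■■■■■■■                        ┃        
    ┃  ┃■■■■■■■■■■                        ┃        
    ┃  ┃■■■■■■■■■■                        ┃        
    ┃  ┃■■■■■■■■■■                        ┃        
    ┃  ┃■■■■■■■■■■                        ┃        
    ┃  ┃■■■■■■■■■■                        ┃        
    ┗━━┃■■■■■■■■■■                        ┃        
       ┃                                  ┃        
       ┃                                  ┃        


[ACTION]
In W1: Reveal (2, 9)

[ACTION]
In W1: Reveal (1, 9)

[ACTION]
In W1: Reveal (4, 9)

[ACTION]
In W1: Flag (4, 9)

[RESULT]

                                                   
                                                   
                                                   
       ┏━━━━━━━━━━━━━━━━━━━━━━━━━━━━━━━━━━┓        
    ┏━━┃ Minesweeper                      ┃        
    ┃ F┠──────────────────────────────────┨        
    ┠──┃■■■■■■1                           ┃        
    ┃> ┃■■■■■■1                           ┃        
    ┃  ┃■■■■■■321                         ┃        
    ┃  ┃■■■■■■■■1                         ┃        
    ┃  ┃■■■■■■■■21                        ┃        
    ┃  ┃■■■■■■■■■■                        ┃        
    ┃  ┃■■■■■■■■■■                        ┃        
    ┃  ┃■■■■■■■■■■                        ┃        
    ┃  ┃■■■■■■■■■■                        ┃        
    ┗━━┃■■■■■■■■■■                        ┃        
       ┃                                  ┃        
       ┃                                  ┃        


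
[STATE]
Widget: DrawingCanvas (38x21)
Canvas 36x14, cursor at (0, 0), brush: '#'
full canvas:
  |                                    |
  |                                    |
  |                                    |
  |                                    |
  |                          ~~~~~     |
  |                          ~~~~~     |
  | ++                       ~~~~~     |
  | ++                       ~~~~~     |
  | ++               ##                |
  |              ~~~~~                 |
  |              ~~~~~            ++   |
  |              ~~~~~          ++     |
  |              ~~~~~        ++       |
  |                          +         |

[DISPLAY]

+                                     
                                      
                                      
                                      
                          ~~~~~       
                          ~~~~~       
 ++                       ~~~~~       
 ++                       ~~~~~       
 ++               ##                  
              ~~~~~                   
              ~~~~~            ++     
              ~~~~~          ++       
              ~~~~~        ++         
                          +           
                                      
                                      
                                      
                                      
                                      
                                      
                                      


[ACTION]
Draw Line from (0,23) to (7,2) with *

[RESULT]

+                     **              
                   ***                
                ***                   
             ***                      
          ***             ~~~~~       
       ***                ~~~~~       
 ++ ***                   ~~~~~       
 +**                      ~~~~~       
 ++               ##                  
              ~~~~~                   
              ~~~~~            ++     
              ~~~~~          ++       
              ~~~~~        ++         
                          +           
                                      
                                      
                                      
                                      
                                      
                                      
                                      


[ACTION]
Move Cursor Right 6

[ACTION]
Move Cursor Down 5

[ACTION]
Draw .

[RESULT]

                      **              
                   ***                
                ***                   
             ***                      
          ***             ~~~~~       
      .***                ~~~~~       
 ++ ***                   ~~~~~       
 +**                      ~~~~~       
 ++               ##                  
              ~~~~~                   
              ~~~~~            ++     
              ~~~~~          ++       
              ~~~~~        ++         
                          +           
                                      
                                      
                                      
                                      
                                      
                                      
                                      


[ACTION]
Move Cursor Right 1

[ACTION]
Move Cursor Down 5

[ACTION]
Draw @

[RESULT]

                      **              
                   ***                
                ***                   
             ***                      
          ***             ~~~~~       
      .***                ~~~~~       
 ++ ***                   ~~~~~       
 +**                      ~~~~~       
 ++               ##                  
              ~~~~~                   
       @      ~~~~~            ++     
              ~~~~~          ++       
              ~~~~~        ++         
                          +           
                                      
                                      
                                      
                                      
                                      
                                      
                                      


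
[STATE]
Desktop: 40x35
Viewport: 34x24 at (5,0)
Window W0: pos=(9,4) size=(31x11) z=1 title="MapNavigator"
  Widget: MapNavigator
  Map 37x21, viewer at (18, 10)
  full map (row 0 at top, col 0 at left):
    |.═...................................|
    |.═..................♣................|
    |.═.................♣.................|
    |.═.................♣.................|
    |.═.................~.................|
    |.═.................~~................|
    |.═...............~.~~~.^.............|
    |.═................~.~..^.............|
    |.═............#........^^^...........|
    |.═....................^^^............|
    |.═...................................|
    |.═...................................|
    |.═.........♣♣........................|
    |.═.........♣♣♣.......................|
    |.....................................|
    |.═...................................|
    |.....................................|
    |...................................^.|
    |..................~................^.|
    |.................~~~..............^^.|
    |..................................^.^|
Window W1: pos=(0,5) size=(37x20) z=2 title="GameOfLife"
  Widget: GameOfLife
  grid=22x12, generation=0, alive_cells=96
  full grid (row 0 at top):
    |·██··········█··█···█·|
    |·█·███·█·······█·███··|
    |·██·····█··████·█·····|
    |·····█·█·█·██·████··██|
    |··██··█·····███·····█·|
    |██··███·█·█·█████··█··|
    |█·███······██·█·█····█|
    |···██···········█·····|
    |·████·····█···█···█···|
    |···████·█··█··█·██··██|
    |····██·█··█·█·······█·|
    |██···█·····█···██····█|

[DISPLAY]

                                  
                                  
                                  
                                  
    ┏━━━━━━━━━━━━━━━━━━━━━━━━━━━━━
━━━━━━━━━━━━━━━━━━━━━━━━━━━━━━━┓  
eOfLife                        ┃──
───────────────────────────────┨..
 0                             ┃..
·········█··█···█·             ┃..
██·█·······█·███··             ┃..
····█··████·█·····             ┃..
·█·█·█·██·████··██             ┃..
··█·····███·····█·             ┃..
███·█·█·█████··█··             ┃━━
█······██·█·█····█             ┃  
█···········█·····             ┃  
█·····█···█···█···             ┃  
███·█··█··█·██··██             ┃  
██·█··█·█·······█·             ┃  
·█·····█···██····█             ┃  
                               ┃  
                               ┃  
                               ┃  


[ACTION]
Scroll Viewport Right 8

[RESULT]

                                  
                                  
                                  
                                  
   ┏━━━━━━━━━━━━━━━━━━━━━━━━━━━━━┓
━━━━━━━━━━━━━━━━━━━━━━━━━━━━━━┓  ┃
OfLife                        ┃──┨
──────────────────────────────┨..┃
0                             ┃..┃
········█··█···█·             ┃..┃
█·█·······█·███··             ┃..┃
···█··████·█·····             ┃..┃
█·█·█·██·████··██             ┃..┃
·█·····███·····█·             ┃..┃
██·█·█·█████··█··             ┃━━┛
······██·█·█····█             ┃   
···········█·····             ┃   
·····█···█···█···             ┃   
██·█··█··█·██··██             ┃   
█·█··█·█·······█·             ┃   
█·····█···██····█             ┃   
                              ┃   
                              ┃   
                              ┃   


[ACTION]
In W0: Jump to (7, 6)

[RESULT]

                                  
                                  
                                  
                                  
   ┏━━━━━━━━━━━━━━━━━━━━━━━━━━━━━┓
━━━━━━━━━━━━━━━━━━━━━━━━━━━━━━┓  ┃
OfLife                        ┃──┨
──────────────────────────────┨..┃
0                             ┃..┃
········█··█···█·             ┃~.┃
█·█·······█·███··             ┃~~┃
···█··████·█·····             ┃~.┃
█·█·█·██·████··██             ┃..┃
·█·····███·····█·             ┃..┃
██·█·█·█████··█··             ┃━━┛
······██·█·█····█             ┃   
···········█·····             ┃   
·····█···█···█···             ┃   
██·█··█··█·██··██             ┃   
█·█··█·█·······█·             ┃   
█·····█···██····█             ┃   
                              ┃   
                              ┃   
                              ┃   


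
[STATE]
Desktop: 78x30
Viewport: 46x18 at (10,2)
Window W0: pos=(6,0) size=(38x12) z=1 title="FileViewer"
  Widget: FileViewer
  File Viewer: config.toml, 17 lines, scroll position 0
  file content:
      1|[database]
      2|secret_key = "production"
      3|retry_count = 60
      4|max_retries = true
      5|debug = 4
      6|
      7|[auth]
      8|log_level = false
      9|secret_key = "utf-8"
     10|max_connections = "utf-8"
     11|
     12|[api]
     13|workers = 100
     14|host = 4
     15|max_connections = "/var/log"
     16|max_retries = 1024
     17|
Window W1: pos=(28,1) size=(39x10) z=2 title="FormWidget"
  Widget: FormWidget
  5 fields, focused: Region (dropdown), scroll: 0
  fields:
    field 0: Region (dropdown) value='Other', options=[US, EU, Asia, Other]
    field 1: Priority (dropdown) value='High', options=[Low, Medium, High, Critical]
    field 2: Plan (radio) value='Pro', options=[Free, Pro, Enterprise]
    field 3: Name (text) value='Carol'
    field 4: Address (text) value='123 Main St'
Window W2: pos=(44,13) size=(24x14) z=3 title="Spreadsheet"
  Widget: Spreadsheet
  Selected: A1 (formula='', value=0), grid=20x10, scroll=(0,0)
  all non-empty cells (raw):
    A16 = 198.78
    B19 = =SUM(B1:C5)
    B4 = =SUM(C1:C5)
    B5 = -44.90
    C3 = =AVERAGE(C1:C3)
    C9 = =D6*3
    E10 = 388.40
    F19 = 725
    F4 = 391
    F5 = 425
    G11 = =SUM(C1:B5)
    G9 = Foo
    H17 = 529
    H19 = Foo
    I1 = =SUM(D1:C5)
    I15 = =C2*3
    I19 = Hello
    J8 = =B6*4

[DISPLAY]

──────────────────┃ FormWidget                
tabase]           ┠───────────────────────────
ret_key = "product┃> Region:     [Other       
ry_count = 60     ┃  Priority:   [High        
_retries = true   ┃  Plan:       ( ) Free  (●)
ug = 4            ┃  Name:       [Carol       
                  ┃  Address:    [123 Main St 
th]               ┃                           
_level = false    ┗━━━━━━━━━━━━━━━━━━━━━━━━━━━
━━━━━━━━━━━━━━━━━━━━━━━━━━━━━━━━━┛            
                                              
                                  ┏━━━━━━━━━━━
                                  ┃ Spreadshee
                                  ┠───────────
                                  ┃A1:        
                                  ┃       A   
                                  ┃-----------
                                  ┃  1      [0


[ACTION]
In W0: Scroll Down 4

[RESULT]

──────────────────┃ FormWidget                
ug = 4            ┠───────────────────────────
                  ┃> Region:     [Other       
th]               ┃  Priority:   [High        
_level = false    ┃  Plan:       ( ) Free  (●)
ret_key = "utf-8" ┃  Name:       [Carol       
_connections = "ut┃  Address:    [123 Main St 
                  ┃                           
i]                ┗━━━━━━━━━━━━━━━━━━━━━━━━━━━
━━━━━━━━━━━━━━━━━━━━━━━━━━━━━━━━━┛            
                                              
                                  ┏━━━━━━━━━━━
                                  ┃ Spreadshee
                                  ┠───────────
                                  ┃A1:        
                                  ┃       A   
                                  ┃-----------
                                  ┃  1      [0


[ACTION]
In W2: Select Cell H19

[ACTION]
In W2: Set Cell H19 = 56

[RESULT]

──────────────────┃ FormWidget                
ug = 4            ┠───────────────────────────
                  ┃> Region:     [Other       
th]               ┃  Priority:   [High        
_level = false    ┃  Plan:       ( ) Free  (●)
ret_key = "utf-8" ┃  Name:       [Carol       
_connections = "ut┃  Address:    [123 Main St 
                  ┃                           
i]                ┗━━━━━━━━━━━━━━━━━━━━━━━━━━━
━━━━━━━━━━━━━━━━━━━━━━━━━━━━━━━━━┛            
                                              
                                  ┏━━━━━━━━━━━
                                  ┃ Spreadshee
                                  ┠───────────
                                  ┃H19: 56    
                                  ┃       A   
                                  ┃-----------
                                  ┃  1        


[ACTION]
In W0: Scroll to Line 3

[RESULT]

──────────────────┃ FormWidget                
ry_count = 60     ┠───────────────────────────
_retries = true   ┃> Region:     [Other       
ug = 4            ┃  Priority:   [High        
                  ┃  Plan:       ( ) Free  (●)
th]               ┃  Name:       [Carol       
_level = false    ┃  Address:    [123 Main St 
ret_key = "utf-8" ┃                           
_connections = "ut┗━━━━━━━━━━━━━━━━━━━━━━━━━━━
━━━━━━━━━━━━━━━━━━━━━━━━━━━━━━━━━┛            
                                              
                                  ┏━━━━━━━━━━━
                                  ┃ Spreadshee
                                  ┠───────────
                                  ┃H19: 56    
                                  ┃       A   
                                  ┃-----------
                                  ┃  1        


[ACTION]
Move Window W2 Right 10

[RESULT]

──────────────────┃ FormWidget                
ry_count = 60     ┠───────────────────────────
_retries = true   ┃> Region:     [Other       
ug = 4            ┃  Priority:   [High        
                  ┃  Plan:       ( ) Free  (●)
th]               ┃  Name:       [Carol       
_level = false    ┃  Address:    [123 Main St 
ret_key = "utf-8" ┃                           
_connections = "ut┗━━━━━━━━━━━━━━━━━━━━━━━━━━━
━━━━━━━━━━━━━━━━━━━━━━━━━━━━━━━━━┛            
                                              
                                            ┏━
                                            ┃ 
                                            ┠─
                                            ┃H
                                            ┃ 
                                            ┃-
                                            ┃ 


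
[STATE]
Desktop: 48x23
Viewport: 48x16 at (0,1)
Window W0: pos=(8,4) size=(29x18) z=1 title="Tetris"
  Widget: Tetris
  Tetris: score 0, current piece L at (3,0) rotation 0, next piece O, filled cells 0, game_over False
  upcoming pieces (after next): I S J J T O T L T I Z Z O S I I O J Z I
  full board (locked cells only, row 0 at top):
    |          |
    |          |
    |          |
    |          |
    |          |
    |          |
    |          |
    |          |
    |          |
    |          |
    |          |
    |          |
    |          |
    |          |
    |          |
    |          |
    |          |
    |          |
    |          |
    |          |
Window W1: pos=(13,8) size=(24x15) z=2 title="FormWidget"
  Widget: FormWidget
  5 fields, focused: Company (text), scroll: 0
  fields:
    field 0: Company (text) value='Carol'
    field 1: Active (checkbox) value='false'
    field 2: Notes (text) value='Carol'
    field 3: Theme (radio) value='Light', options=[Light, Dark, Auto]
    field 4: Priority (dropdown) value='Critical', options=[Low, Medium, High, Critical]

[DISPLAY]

                                                
                                                
                                                
        ┏━━━━━━━━━━━━━━━━━━━━━━━━━━━┓           
        ┃ Tetris                    ┃           
        ┠───────────────────────────┨           
        ┃          │Next:           ┃           
        ┃    ┏━━━━━━━━━━━━━━━━━━━━━━┓           
        ┃    ┃ FormWidget           ┃           
        ┃    ┠──────────────────────┨           
        ┃    ┃> Company:    [Carol ]┃           
        ┃    ┃  Active:     [ ]     ┃           
        ┃    ┃  Notes:      [Carol ]┃           
        ┃    ┃  Theme:      (●) Ligh┃           
        ┃    ┃  Priority:   [Criti▼]┃           
        ┃    ┃                      ┃           


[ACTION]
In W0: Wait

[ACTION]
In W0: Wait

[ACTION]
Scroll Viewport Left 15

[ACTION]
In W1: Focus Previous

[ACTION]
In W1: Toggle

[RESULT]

                                                
                                                
                                                
        ┏━━━━━━━━━━━━━━━━━━━━━━━━━━━┓           
        ┃ Tetris                    ┃           
        ┠───────────────────────────┨           
        ┃          │Next:           ┃           
        ┃    ┏━━━━━━━━━━━━━━━━━━━━━━┓           
        ┃    ┃ FormWidget           ┃           
        ┃    ┠──────────────────────┨           
        ┃    ┃  Company:    [Carol ]┃           
        ┃    ┃  Active:     [ ]     ┃           
        ┃    ┃  Notes:      [Carol ]┃           
        ┃    ┃  Theme:      (●) Ligh┃           
        ┃    ┃> Priority:   [Criti▼]┃           
        ┃    ┃                      ┃           


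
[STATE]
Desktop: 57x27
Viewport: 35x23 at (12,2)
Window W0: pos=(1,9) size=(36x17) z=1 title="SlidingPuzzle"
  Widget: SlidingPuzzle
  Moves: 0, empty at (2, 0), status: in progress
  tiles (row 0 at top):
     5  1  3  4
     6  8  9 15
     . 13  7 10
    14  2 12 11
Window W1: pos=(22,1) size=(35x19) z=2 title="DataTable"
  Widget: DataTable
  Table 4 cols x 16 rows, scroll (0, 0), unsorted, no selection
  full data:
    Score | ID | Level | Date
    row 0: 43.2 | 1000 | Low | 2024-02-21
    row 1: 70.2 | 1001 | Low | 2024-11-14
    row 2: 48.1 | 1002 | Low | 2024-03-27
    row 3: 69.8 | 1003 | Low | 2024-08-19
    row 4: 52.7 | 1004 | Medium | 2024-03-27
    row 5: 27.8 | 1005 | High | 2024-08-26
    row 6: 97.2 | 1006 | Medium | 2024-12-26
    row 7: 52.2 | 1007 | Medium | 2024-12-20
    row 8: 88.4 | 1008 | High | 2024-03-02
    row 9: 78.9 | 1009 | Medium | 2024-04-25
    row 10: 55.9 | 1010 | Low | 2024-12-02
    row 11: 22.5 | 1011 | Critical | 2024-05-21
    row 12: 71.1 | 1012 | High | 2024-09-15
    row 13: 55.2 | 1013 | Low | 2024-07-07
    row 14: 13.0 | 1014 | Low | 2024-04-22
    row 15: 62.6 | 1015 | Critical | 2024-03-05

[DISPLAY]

          ┃ DataTable              
          ┠────────────────────────
          ┃Score│ID  │Level   │Date
          ┃─────┼────┼────────┼────
          ┃43.2 │1000│Low     │2024
          ┃70.2 │1001│Low     │2024
          ┃48.1 │1002│Low     │2024
━━━━━━━━━━┃69.8 │1003│Low     │2024
zzle      ┃52.7 │1004│Medium  │2024
──────────┃27.8 │1005│High    │2024
┬────┬────┃97.2 │1006│Medium  │2024
│  3 │  4 ┃52.2 │1007│Medium  │2024
┼────┼────┃88.4 │1008│High    │2024
│  9 │ 15 ┃78.9 │1009│Medium  │2024
┼────┼────┃55.9 │1010│Low     │2024
│  7 │ 10 ┃22.5 │1011│Critical│2024
┼────┼────┃71.1 │1012│High    │2024
│ 12 │ 11 ┗━━━━━━━━━━━━━━━━━━━━━━━━
┴────┴────┘             ┃          
                        ┃          
                        ┃          
                        ┃          
                        ┃          


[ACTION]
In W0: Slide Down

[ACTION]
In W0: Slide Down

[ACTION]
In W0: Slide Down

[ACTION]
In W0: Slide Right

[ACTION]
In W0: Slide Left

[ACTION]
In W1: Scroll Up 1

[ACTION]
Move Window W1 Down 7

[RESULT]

                                   
                                   
                                   
                                   
                                   
                                   
          ┏━━━━━━━━━━━━━━━━━━━━━━━━
━━━━━━━━━━┃ DataTable              
zzle      ┠────────────────────────
──────────┃Score│ID  │Level   │Date
┬────┬────┃─────┼────┼────────┼────
│  3 │  4 ┃43.2 │1000│Low     │2024
┼────┼────┃70.2 │1001│Low     │2024
│  9 │ 15 ┃48.1 │1002│Low     │2024
┼────┼────┃69.8 │1003│Low     │2024
│  7 │ 10 ┃52.7 │1004│Medium  │2024
┼────┼────┃27.8 │1005│High    │2024
│ 12 │ 11 ┃97.2 │1006│Medium  │2024
┴────┴────┃52.2 │1007│Medium  │2024
          ┃88.4 │1008│High    │2024
          ┃78.9 │1009│Medium  │2024
          ┃55.9 │1010│Low     │2024
          ┃22.5 │1011│Critical│2024
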